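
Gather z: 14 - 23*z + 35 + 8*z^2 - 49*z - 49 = 8*z^2 - 72*z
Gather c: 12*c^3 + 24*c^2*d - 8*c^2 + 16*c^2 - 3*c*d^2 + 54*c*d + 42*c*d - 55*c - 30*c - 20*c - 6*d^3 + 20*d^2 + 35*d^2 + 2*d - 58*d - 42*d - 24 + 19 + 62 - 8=12*c^3 + c^2*(24*d + 8) + c*(-3*d^2 + 96*d - 105) - 6*d^3 + 55*d^2 - 98*d + 49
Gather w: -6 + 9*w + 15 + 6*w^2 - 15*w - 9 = 6*w^2 - 6*w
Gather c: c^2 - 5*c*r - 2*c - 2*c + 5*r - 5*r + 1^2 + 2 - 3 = c^2 + c*(-5*r - 4)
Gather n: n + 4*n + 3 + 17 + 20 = 5*n + 40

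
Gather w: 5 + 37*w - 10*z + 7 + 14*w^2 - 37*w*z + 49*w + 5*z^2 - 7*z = 14*w^2 + w*(86 - 37*z) + 5*z^2 - 17*z + 12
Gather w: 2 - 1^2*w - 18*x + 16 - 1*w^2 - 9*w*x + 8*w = -w^2 + w*(7 - 9*x) - 18*x + 18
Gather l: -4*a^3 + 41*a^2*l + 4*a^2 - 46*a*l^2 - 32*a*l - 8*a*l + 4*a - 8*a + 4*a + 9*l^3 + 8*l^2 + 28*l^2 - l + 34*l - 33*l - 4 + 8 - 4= -4*a^3 + 4*a^2 + 9*l^3 + l^2*(36 - 46*a) + l*(41*a^2 - 40*a)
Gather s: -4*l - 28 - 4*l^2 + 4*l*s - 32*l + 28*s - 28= -4*l^2 - 36*l + s*(4*l + 28) - 56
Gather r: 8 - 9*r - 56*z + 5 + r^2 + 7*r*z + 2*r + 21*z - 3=r^2 + r*(7*z - 7) - 35*z + 10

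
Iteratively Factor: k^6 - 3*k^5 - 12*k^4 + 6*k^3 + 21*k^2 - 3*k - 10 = (k + 1)*(k^5 - 4*k^4 - 8*k^3 + 14*k^2 + 7*k - 10) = (k - 5)*(k + 1)*(k^4 + k^3 - 3*k^2 - k + 2) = (k - 5)*(k - 1)*(k + 1)*(k^3 + 2*k^2 - k - 2) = (k - 5)*(k - 1)*(k + 1)*(k + 2)*(k^2 - 1) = (k - 5)*(k - 1)^2*(k + 1)*(k + 2)*(k + 1)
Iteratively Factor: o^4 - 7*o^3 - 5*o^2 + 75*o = (o)*(o^3 - 7*o^2 - 5*o + 75) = o*(o + 3)*(o^2 - 10*o + 25) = o*(o - 5)*(o + 3)*(o - 5)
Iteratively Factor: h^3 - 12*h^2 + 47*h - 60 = (h - 4)*(h^2 - 8*h + 15) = (h - 4)*(h - 3)*(h - 5)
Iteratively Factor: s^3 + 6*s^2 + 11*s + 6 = (s + 2)*(s^2 + 4*s + 3) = (s + 1)*(s + 2)*(s + 3)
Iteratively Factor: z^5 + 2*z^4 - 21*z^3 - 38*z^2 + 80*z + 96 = (z + 4)*(z^4 - 2*z^3 - 13*z^2 + 14*z + 24) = (z + 3)*(z + 4)*(z^3 - 5*z^2 + 2*z + 8) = (z + 1)*(z + 3)*(z + 4)*(z^2 - 6*z + 8) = (z - 4)*(z + 1)*(z + 3)*(z + 4)*(z - 2)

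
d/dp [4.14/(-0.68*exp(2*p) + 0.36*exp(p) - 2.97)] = (5.6304*exp(p) - 1.4904)*exp(p)/(0.68*exp(2*p) - 0.36*exp(p) + 2.97)^2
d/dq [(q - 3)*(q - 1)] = 2*q - 4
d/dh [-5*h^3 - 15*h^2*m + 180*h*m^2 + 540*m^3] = -15*h^2 - 30*h*m + 180*m^2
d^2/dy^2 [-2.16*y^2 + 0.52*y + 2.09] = -4.32000000000000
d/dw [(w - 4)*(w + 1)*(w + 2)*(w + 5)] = 4*w^3 + 12*w^2 - 30*w - 58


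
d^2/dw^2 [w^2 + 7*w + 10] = 2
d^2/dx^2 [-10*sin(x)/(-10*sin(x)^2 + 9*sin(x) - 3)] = 10*(-100*sin(x)^5 - 90*sin(x)^4 + 380*sin(x)^3 - 27*sin(x)^2 - 189*sin(x) + 54)/(10*sin(x)^2 - 9*sin(x) + 3)^3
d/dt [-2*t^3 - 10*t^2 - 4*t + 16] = -6*t^2 - 20*t - 4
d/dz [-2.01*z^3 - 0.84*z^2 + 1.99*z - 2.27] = -6.03*z^2 - 1.68*z + 1.99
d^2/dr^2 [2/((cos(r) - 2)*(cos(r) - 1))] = 2*(-4*sin(r)^4 + 3*sin(r)^2 - 69*cos(r)/4 + 9*cos(3*r)/4 + 15)/((cos(r) - 2)^3*(cos(r) - 1)^3)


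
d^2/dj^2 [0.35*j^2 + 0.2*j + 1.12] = 0.700000000000000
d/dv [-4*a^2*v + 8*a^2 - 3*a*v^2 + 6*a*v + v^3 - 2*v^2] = -4*a^2 - 6*a*v + 6*a + 3*v^2 - 4*v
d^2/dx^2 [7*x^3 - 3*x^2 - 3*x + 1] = 42*x - 6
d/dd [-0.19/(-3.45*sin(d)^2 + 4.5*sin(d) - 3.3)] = (0.855 - 1.311*sin(d))*cos(d)/(3.45*sin(d)^2 - 4.5*sin(d) + 3.3)^2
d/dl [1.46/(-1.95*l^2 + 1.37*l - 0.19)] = (5.694*l - 2.0002)/(1.95*l^2 - 1.37*l + 0.19)^2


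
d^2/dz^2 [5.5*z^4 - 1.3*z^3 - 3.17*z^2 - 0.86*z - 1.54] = 66.0*z^2 - 7.8*z - 6.34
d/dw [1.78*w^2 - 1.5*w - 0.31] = 3.56*w - 1.5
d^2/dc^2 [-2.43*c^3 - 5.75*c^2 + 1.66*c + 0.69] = -14.58*c - 11.5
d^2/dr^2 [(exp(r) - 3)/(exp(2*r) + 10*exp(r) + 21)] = (exp(4*r) - 22*exp(3*r) - 216*exp(2*r) - 258*exp(r) + 1071)*exp(r)/(exp(6*r) + 30*exp(5*r) + 363*exp(4*r) + 2260*exp(3*r) + 7623*exp(2*r) + 13230*exp(r) + 9261)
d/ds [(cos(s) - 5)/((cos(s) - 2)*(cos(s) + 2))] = (cos(s)^2 - 10*cos(s) + 4)*sin(s)/((cos(s) - 2)^2*(cos(s) + 2)^2)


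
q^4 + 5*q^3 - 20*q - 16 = (q - 2)*(q + 1)*(q + 2)*(q + 4)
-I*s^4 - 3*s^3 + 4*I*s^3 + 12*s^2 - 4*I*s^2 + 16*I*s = s*(s - 4)*(s - 4*I)*(-I*s + 1)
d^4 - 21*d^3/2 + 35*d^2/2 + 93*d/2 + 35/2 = (d - 7)*(d - 5)*(d + 1/2)*(d + 1)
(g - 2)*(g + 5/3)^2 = g^3 + 4*g^2/3 - 35*g/9 - 50/9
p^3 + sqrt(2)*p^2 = p^2*(p + sqrt(2))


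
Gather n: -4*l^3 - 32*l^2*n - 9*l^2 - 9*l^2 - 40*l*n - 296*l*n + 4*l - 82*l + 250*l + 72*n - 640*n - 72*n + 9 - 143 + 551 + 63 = -4*l^3 - 18*l^2 + 172*l + n*(-32*l^2 - 336*l - 640) + 480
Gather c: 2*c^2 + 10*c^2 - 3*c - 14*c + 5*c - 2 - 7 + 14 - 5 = 12*c^2 - 12*c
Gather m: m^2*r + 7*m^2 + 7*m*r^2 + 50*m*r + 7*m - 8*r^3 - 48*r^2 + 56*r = m^2*(r + 7) + m*(7*r^2 + 50*r + 7) - 8*r^3 - 48*r^2 + 56*r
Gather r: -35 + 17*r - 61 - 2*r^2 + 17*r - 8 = -2*r^2 + 34*r - 104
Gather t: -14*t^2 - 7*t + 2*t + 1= -14*t^2 - 5*t + 1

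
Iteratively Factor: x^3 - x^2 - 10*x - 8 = (x + 2)*(x^2 - 3*x - 4) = (x - 4)*(x + 2)*(x + 1)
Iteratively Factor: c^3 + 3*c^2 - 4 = (c + 2)*(c^2 + c - 2) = (c + 2)^2*(c - 1)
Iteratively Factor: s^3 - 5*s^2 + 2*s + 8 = (s - 4)*(s^2 - s - 2) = (s - 4)*(s + 1)*(s - 2)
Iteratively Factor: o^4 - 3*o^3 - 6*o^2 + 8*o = (o + 2)*(o^3 - 5*o^2 + 4*o) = (o - 4)*(o + 2)*(o^2 - o) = (o - 4)*(o - 1)*(o + 2)*(o)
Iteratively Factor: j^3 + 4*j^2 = (j + 4)*(j^2) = j*(j + 4)*(j)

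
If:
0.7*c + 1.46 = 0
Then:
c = -2.09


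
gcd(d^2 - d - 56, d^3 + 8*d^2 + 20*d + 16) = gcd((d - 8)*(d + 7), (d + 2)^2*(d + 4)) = 1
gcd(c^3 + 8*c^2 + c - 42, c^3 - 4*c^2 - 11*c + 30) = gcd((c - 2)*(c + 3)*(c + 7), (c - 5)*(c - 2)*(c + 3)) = c^2 + c - 6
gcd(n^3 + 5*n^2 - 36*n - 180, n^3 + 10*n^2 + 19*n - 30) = n^2 + 11*n + 30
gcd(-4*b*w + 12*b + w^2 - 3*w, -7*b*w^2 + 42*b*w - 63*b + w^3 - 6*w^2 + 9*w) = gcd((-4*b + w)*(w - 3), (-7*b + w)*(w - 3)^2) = w - 3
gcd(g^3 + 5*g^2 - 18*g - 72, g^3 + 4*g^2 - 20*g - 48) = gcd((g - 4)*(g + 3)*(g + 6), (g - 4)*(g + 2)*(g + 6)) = g^2 + 2*g - 24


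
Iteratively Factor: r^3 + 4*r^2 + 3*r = (r + 3)*(r^2 + r) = r*(r + 3)*(r + 1)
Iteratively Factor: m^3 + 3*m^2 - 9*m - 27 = (m + 3)*(m^2 - 9) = (m + 3)^2*(m - 3)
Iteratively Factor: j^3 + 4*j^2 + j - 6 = (j + 3)*(j^2 + j - 2) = (j - 1)*(j + 3)*(j + 2)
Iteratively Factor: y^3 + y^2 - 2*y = (y)*(y^2 + y - 2) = y*(y - 1)*(y + 2)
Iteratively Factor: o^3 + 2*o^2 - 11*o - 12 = (o + 4)*(o^2 - 2*o - 3) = (o - 3)*(o + 4)*(o + 1)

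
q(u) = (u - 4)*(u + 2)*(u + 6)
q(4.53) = 36.44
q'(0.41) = -16.22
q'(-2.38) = -22.05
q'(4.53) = 77.80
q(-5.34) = 20.59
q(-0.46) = -38.05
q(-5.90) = 3.86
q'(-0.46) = -23.05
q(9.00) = 825.00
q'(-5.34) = 22.83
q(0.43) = -55.78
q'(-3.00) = -17.00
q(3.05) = -43.42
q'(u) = (u - 4)*(u + 2) + (u - 4)*(u + 6) + (u + 2)*(u + 6)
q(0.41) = -55.46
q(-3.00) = 21.00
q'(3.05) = 32.31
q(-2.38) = 8.78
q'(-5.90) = 37.23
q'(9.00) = 295.00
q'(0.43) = -16.01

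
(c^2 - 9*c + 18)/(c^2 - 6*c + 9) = (c - 6)/(c - 3)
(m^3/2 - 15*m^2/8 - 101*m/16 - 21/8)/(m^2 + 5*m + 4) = (8*m^3 - 30*m^2 - 101*m - 42)/(16*(m^2 + 5*m + 4))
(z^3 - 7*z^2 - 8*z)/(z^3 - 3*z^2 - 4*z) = (z - 8)/(z - 4)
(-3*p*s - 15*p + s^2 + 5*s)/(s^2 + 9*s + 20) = (-3*p + s)/(s + 4)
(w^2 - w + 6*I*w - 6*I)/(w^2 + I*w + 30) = (w - 1)/(w - 5*I)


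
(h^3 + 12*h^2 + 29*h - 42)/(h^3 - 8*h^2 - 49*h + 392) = (h^2 + 5*h - 6)/(h^2 - 15*h + 56)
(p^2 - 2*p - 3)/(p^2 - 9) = (p + 1)/(p + 3)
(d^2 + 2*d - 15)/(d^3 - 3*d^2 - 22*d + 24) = (d^2 + 2*d - 15)/(d^3 - 3*d^2 - 22*d + 24)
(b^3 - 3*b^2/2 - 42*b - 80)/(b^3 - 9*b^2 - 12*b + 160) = (b + 5/2)/(b - 5)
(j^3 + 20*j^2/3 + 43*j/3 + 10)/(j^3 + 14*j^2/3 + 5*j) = (j + 2)/j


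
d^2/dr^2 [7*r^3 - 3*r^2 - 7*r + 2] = 42*r - 6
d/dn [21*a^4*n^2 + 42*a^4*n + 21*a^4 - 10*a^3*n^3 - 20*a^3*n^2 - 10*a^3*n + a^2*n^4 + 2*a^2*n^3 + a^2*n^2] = 2*a^2*(21*a^2*n + 21*a^2 - 15*a*n^2 - 20*a*n - 5*a + 2*n^3 + 3*n^2 + n)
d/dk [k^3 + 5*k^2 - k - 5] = 3*k^2 + 10*k - 1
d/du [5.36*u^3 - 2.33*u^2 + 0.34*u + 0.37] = 16.08*u^2 - 4.66*u + 0.34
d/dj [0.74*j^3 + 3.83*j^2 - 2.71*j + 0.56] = 2.22*j^2 + 7.66*j - 2.71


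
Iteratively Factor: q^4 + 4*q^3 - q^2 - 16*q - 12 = (q + 3)*(q^3 + q^2 - 4*q - 4) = (q + 1)*(q + 3)*(q^2 - 4) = (q - 2)*(q + 1)*(q + 3)*(q + 2)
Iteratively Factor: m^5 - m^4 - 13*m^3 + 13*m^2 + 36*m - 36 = (m - 3)*(m^4 + 2*m^3 - 7*m^2 - 8*m + 12) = (m - 3)*(m - 1)*(m^3 + 3*m^2 - 4*m - 12) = (m - 3)*(m - 2)*(m - 1)*(m^2 + 5*m + 6) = (m - 3)*(m - 2)*(m - 1)*(m + 2)*(m + 3)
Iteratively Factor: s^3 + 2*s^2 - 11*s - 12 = (s + 1)*(s^2 + s - 12) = (s - 3)*(s + 1)*(s + 4)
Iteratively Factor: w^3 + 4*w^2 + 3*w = (w + 3)*(w^2 + w) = (w + 1)*(w + 3)*(w)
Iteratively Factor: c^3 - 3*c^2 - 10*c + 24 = (c - 4)*(c^2 + c - 6) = (c - 4)*(c + 3)*(c - 2)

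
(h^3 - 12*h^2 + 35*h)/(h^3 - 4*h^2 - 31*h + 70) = h*(h - 5)/(h^2 + 3*h - 10)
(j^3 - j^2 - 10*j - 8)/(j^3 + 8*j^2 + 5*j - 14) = (j^2 - 3*j - 4)/(j^2 + 6*j - 7)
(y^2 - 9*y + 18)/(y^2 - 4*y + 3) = (y - 6)/(y - 1)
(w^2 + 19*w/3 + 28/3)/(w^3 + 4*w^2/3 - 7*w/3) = (w + 4)/(w*(w - 1))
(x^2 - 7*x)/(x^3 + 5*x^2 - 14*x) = (x - 7)/(x^2 + 5*x - 14)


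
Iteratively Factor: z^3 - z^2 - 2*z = (z + 1)*(z^2 - 2*z) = (z - 2)*(z + 1)*(z)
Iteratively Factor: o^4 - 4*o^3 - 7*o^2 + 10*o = (o - 5)*(o^3 + o^2 - 2*o) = o*(o - 5)*(o^2 + o - 2) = o*(o - 5)*(o - 1)*(o + 2)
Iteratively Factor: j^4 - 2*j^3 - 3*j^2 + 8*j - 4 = (j - 1)*(j^3 - j^2 - 4*j + 4) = (j - 1)^2*(j^2 - 4) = (j - 2)*(j - 1)^2*(j + 2)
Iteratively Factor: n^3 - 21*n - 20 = (n + 4)*(n^2 - 4*n - 5) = (n - 5)*(n + 4)*(n + 1)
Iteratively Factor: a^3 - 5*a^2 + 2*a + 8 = (a - 2)*(a^2 - 3*a - 4) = (a - 2)*(a + 1)*(a - 4)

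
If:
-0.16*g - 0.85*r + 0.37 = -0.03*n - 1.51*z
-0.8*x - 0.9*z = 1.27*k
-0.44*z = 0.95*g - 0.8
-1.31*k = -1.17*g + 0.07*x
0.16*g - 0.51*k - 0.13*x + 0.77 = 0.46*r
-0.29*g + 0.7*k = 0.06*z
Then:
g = 0.06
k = 0.17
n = -36.93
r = 2.12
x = -2.17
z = 1.69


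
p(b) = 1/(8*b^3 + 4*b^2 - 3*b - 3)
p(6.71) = 0.00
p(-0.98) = -0.27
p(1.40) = 0.04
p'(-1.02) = -0.76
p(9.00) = 0.00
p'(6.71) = -0.00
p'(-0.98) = -0.87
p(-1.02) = -0.23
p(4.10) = 0.00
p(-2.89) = -0.01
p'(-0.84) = -1.25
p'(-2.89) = -0.01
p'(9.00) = 0.00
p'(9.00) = 0.00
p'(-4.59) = -0.00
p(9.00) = 0.00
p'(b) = (-24*b^2 - 8*b + 3)/(8*b^3 + 4*b^2 - 3*b - 3)^2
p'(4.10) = -0.00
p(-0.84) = -0.42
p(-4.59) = -0.00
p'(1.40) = -0.11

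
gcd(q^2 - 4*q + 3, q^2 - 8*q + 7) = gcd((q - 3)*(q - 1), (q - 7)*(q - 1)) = q - 1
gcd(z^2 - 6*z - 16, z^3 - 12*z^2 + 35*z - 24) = z - 8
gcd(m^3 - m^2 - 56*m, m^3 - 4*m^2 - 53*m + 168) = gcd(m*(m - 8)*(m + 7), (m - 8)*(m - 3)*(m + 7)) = m^2 - m - 56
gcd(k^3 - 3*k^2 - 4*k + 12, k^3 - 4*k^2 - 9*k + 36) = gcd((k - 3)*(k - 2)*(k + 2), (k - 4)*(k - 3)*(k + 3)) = k - 3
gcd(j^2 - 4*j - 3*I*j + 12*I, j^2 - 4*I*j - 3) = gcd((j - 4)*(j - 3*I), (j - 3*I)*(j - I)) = j - 3*I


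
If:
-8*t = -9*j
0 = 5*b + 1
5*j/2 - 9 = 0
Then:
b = -1/5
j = 18/5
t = 81/20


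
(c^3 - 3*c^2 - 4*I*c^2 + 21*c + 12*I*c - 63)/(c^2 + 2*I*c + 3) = (c^2 - c*(3 + 7*I) + 21*I)/(c - I)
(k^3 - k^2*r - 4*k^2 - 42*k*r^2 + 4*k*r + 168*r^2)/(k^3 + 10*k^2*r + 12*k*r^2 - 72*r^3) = (-k^2 + 7*k*r + 4*k - 28*r)/(-k^2 - 4*k*r + 12*r^2)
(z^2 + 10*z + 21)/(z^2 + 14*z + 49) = (z + 3)/(z + 7)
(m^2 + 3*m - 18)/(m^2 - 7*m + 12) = (m + 6)/(m - 4)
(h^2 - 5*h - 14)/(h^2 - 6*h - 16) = (h - 7)/(h - 8)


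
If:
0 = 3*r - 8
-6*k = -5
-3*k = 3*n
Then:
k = 5/6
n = -5/6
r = 8/3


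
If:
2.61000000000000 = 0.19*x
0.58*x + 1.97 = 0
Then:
No Solution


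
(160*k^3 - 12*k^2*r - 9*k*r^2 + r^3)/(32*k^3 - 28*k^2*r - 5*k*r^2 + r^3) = (-5*k + r)/(-k + r)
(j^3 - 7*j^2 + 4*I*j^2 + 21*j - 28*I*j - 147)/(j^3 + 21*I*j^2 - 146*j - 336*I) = (j^2 - j*(7 + 3*I) + 21*I)/(j^2 + 14*I*j - 48)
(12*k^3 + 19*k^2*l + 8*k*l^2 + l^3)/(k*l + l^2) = 12*k^2/l + 7*k + l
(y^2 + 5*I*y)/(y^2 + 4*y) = (y + 5*I)/(y + 4)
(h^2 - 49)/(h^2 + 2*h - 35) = (h - 7)/(h - 5)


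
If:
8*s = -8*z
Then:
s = -z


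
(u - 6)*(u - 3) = u^2 - 9*u + 18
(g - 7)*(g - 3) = g^2 - 10*g + 21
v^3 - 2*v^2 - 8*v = v*(v - 4)*(v + 2)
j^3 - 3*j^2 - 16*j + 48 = (j - 4)*(j - 3)*(j + 4)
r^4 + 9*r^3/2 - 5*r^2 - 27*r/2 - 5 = (r - 2)*(r + 1/2)*(r + 1)*(r + 5)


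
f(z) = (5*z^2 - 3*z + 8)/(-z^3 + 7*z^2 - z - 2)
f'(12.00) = 0.18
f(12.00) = -0.94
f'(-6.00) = 0.04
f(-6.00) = 0.44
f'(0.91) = -16.28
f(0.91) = 4.41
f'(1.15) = -4.05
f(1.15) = 2.43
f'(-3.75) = 0.10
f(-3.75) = 0.59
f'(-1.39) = 1.27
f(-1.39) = 1.40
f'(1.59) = -0.85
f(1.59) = 1.57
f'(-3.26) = 0.13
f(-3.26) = 0.64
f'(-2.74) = 0.20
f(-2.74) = 0.73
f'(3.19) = 0.29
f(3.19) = 1.47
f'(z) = (10*z - 3)/(-z^3 + 7*z^2 - z - 2) + (3*z^2 - 14*z + 1)*(5*z^2 - 3*z + 8)/(-z^3 + 7*z^2 - z - 2)^2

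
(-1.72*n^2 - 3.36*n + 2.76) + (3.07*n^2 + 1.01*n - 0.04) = 1.35*n^2 - 2.35*n + 2.72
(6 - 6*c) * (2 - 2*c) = 12*c^2 - 24*c + 12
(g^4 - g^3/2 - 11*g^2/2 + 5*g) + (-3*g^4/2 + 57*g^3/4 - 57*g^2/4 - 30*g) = -g^4/2 + 55*g^3/4 - 79*g^2/4 - 25*g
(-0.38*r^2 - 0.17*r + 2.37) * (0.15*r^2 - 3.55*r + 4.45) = -0.057*r^4 + 1.3235*r^3 - 0.732*r^2 - 9.17*r + 10.5465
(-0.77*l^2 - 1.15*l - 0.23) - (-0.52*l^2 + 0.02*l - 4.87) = -0.25*l^2 - 1.17*l + 4.64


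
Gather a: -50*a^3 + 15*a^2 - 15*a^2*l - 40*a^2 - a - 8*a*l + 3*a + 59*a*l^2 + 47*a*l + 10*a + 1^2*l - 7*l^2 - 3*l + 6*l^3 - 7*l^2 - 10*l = -50*a^3 + a^2*(-15*l - 25) + a*(59*l^2 + 39*l + 12) + 6*l^3 - 14*l^2 - 12*l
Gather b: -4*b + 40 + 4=44 - 4*b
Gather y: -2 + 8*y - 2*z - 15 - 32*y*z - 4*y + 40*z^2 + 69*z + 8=y*(4 - 32*z) + 40*z^2 + 67*z - 9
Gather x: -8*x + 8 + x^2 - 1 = x^2 - 8*x + 7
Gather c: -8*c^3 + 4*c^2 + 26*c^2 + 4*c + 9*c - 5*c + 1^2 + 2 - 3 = -8*c^3 + 30*c^2 + 8*c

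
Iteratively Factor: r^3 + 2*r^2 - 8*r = (r)*(r^2 + 2*r - 8) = r*(r + 4)*(r - 2)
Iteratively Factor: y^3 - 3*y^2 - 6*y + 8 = (y - 1)*(y^2 - 2*y - 8) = (y - 4)*(y - 1)*(y + 2)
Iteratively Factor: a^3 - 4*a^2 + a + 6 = (a - 2)*(a^2 - 2*a - 3) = (a - 3)*(a - 2)*(a + 1)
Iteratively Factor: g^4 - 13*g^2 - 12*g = (g)*(g^3 - 13*g - 12) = g*(g - 4)*(g^2 + 4*g + 3) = g*(g - 4)*(g + 3)*(g + 1)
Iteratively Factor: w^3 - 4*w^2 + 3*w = (w)*(w^2 - 4*w + 3) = w*(w - 3)*(w - 1)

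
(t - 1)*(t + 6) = t^2 + 5*t - 6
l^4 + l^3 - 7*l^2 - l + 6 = (l - 2)*(l - 1)*(l + 1)*(l + 3)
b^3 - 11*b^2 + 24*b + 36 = (b - 6)^2*(b + 1)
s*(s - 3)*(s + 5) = s^3 + 2*s^2 - 15*s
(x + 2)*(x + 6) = x^2 + 8*x + 12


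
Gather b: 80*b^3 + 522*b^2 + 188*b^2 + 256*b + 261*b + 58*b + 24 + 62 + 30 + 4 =80*b^3 + 710*b^2 + 575*b + 120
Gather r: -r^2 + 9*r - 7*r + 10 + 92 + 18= -r^2 + 2*r + 120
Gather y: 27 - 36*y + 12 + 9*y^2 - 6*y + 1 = 9*y^2 - 42*y + 40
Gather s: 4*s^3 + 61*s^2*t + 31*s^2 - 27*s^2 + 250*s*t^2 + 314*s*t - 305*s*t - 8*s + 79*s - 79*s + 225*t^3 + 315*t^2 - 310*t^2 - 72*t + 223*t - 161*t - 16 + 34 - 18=4*s^3 + s^2*(61*t + 4) + s*(250*t^2 + 9*t - 8) + 225*t^3 + 5*t^2 - 10*t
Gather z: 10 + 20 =30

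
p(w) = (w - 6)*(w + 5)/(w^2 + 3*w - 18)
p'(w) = (-2*w - 3)*(w - 6)*(w + 5)/(w^2 + 3*w - 18)^2 + (w - 6)/(w^2 + 3*w - 18) + (w + 5)/(w^2 + 3*w - 18) = 4*(w^2 + 6*w + 27)/(w^4 + 6*w^3 - 27*w^2 - 108*w + 324)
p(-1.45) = 1.31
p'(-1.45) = 0.20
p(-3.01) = 1.00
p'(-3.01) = 0.22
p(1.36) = 2.44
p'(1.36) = 1.02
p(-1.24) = 1.35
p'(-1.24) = 0.21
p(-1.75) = 1.25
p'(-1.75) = 0.19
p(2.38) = 5.14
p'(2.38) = 6.96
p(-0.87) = 1.43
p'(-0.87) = 0.23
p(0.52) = 1.87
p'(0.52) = 0.46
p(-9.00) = 1.67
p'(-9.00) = 0.17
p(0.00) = 1.67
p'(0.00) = 0.33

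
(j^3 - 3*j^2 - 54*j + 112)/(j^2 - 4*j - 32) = (j^2 + 5*j - 14)/(j + 4)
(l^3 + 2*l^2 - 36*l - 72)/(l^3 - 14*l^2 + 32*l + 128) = (l^2 - 36)/(l^2 - 16*l + 64)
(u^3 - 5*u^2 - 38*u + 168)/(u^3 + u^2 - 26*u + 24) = (u - 7)/(u - 1)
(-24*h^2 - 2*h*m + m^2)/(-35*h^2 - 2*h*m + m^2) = (24*h^2 + 2*h*m - m^2)/(35*h^2 + 2*h*m - m^2)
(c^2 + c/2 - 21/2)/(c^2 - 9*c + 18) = (c + 7/2)/(c - 6)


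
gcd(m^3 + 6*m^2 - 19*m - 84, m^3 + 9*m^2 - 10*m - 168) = m^2 + 3*m - 28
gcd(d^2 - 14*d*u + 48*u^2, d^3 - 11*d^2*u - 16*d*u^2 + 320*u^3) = -d + 8*u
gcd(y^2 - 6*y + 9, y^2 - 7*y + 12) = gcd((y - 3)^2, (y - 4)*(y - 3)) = y - 3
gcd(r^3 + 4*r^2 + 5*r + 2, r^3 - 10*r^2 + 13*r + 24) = r + 1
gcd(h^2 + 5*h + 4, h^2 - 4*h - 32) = h + 4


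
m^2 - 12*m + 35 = (m - 7)*(m - 5)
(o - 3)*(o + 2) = o^2 - o - 6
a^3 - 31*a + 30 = (a - 5)*(a - 1)*(a + 6)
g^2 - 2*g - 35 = (g - 7)*(g + 5)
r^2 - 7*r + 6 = (r - 6)*(r - 1)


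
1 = 1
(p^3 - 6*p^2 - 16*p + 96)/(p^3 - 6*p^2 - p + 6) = (p^2 - 16)/(p^2 - 1)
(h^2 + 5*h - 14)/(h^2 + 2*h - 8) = (h + 7)/(h + 4)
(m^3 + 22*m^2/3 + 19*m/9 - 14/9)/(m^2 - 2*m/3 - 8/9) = (3*m^2 + 20*m - 7)/(3*m - 4)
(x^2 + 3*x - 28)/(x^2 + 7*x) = (x - 4)/x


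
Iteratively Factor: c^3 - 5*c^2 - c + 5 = (c + 1)*(c^2 - 6*c + 5) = (c - 1)*(c + 1)*(c - 5)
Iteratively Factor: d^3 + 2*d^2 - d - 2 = (d + 1)*(d^2 + d - 2) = (d + 1)*(d + 2)*(d - 1)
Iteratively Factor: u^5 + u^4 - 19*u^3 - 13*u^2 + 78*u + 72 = (u + 4)*(u^4 - 3*u^3 - 7*u^2 + 15*u + 18) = (u + 1)*(u + 4)*(u^3 - 4*u^2 - 3*u + 18) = (u + 1)*(u + 2)*(u + 4)*(u^2 - 6*u + 9) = (u - 3)*(u + 1)*(u + 2)*(u + 4)*(u - 3)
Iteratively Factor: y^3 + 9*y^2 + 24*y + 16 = (y + 4)*(y^2 + 5*y + 4) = (y + 4)^2*(y + 1)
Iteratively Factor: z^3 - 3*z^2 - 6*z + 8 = (z + 2)*(z^2 - 5*z + 4) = (z - 1)*(z + 2)*(z - 4)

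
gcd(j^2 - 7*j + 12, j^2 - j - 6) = j - 3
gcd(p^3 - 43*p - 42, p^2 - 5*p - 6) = p + 1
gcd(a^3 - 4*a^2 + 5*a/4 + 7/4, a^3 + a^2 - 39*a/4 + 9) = 1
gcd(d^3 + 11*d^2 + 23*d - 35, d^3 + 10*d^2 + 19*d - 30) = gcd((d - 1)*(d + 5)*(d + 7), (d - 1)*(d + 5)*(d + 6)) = d^2 + 4*d - 5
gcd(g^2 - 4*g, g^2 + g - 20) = g - 4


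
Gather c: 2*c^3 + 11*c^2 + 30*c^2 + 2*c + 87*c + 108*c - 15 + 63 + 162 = 2*c^3 + 41*c^2 + 197*c + 210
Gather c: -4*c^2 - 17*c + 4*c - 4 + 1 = -4*c^2 - 13*c - 3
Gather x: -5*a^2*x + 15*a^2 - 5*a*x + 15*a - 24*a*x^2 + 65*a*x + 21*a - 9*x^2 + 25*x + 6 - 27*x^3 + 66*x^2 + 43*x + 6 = 15*a^2 + 36*a - 27*x^3 + x^2*(57 - 24*a) + x*(-5*a^2 + 60*a + 68) + 12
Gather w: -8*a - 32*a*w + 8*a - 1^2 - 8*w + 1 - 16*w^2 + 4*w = -16*w^2 + w*(-32*a - 4)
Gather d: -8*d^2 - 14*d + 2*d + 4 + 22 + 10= -8*d^2 - 12*d + 36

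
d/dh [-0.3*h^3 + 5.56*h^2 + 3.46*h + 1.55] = -0.9*h^2 + 11.12*h + 3.46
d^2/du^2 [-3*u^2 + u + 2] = -6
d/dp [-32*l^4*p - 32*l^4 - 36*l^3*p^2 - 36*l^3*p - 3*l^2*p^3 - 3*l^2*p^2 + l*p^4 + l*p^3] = l*(-32*l^3 - 72*l^2*p - 36*l^2 - 9*l*p^2 - 6*l*p + 4*p^3 + 3*p^2)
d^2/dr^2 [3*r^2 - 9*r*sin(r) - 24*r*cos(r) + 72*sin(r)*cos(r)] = 9*r*sin(r) + 24*r*cos(r) + 48*sin(r) - 144*sin(2*r) - 18*cos(r) + 6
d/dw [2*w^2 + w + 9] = 4*w + 1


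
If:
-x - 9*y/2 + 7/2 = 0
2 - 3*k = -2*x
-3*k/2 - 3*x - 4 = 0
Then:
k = -1/6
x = -5/4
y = 19/18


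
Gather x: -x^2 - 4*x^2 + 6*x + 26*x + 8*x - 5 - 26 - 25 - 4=-5*x^2 + 40*x - 60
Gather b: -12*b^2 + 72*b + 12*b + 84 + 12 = -12*b^2 + 84*b + 96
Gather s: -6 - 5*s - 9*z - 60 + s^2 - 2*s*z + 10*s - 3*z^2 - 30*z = s^2 + s*(5 - 2*z) - 3*z^2 - 39*z - 66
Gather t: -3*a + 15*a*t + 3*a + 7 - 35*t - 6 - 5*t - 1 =t*(15*a - 40)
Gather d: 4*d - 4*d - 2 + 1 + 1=0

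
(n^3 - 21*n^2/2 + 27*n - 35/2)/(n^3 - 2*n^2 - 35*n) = (2*n^2 - 7*n + 5)/(2*n*(n + 5))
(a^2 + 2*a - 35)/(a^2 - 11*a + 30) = (a + 7)/(a - 6)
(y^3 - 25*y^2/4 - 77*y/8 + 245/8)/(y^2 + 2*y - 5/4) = (4*y^2 - 35*y + 49)/(2*(2*y - 1))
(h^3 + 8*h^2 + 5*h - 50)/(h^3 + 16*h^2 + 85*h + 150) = (h - 2)/(h + 6)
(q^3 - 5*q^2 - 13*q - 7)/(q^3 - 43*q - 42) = (q + 1)/(q + 6)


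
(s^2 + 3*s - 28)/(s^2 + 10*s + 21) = (s - 4)/(s + 3)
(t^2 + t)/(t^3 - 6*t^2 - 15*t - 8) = t/(t^2 - 7*t - 8)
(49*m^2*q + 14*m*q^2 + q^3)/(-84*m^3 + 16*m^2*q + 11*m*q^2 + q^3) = q*(7*m + q)/(-12*m^2 + 4*m*q + q^2)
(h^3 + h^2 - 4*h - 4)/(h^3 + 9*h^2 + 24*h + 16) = (h^2 - 4)/(h^2 + 8*h + 16)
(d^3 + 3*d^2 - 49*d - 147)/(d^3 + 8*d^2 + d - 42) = (d - 7)/(d - 2)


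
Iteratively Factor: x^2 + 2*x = (x)*(x + 2)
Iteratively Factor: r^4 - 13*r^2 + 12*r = (r + 4)*(r^3 - 4*r^2 + 3*r) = r*(r + 4)*(r^2 - 4*r + 3) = r*(r - 3)*(r + 4)*(r - 1)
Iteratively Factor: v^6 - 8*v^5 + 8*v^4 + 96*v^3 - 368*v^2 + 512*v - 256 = (v - 2)*(v^5 - 6*v^4 - 4*v^3 + 88*v^2 - 192*v + 128) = (v - 2)^2*(v^4 - 4*v^3 - 12*v^2 + 64*v - 64) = (v - 4)*(v - 2)^2*(v^3 - 12*v + 16) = (v - 4)*(v - 2)^3*(v^2 + 2*v - 8) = (v - 4)*(v - 2)^3*(v + 4)*(v - 2)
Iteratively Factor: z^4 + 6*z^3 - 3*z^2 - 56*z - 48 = (z - 3)*(z^3 + 9*z^2 + 24*z + 16) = (z - 3)*(z + 1)*(z^2 + 8*z + 16) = (z - 3)*(z + 1)*(z + 4)*(z + 4)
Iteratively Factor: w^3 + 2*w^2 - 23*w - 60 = (w + 3)*(w^2 - w - 20) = (w + 3)*(w + 4)*(w - 5)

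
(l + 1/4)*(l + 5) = l^2 + 21*l/4 + 5/4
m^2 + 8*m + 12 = (m + 2)*(m + 6)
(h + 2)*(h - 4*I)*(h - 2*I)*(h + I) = h^4 + 2*h^3 - 5*I*h^3 - 2*h^2 - 10*I*h^2 - 4*h - 8*I*h - 16*I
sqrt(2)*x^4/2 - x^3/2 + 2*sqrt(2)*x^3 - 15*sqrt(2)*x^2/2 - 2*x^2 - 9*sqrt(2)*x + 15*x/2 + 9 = (x - 3)*(x + 6)*(x - sqrt(2)/2)*(sqrt(2)*x/2 + sqrt(2)/2)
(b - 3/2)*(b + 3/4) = b^2 - 3*b/4 - 9/8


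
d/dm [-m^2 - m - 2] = -2*m - 1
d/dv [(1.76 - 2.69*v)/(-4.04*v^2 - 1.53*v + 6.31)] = (-10.8676*v^2 + 14.2208*v - 14.2811)/(16.3216*v^4 + 12.3624*v^3 - 48.6439*v^2 - 19.3086*v + 39.8161)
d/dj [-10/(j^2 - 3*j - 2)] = 10*(2*j - 3)/(-j^2 + 3*j + 2)^2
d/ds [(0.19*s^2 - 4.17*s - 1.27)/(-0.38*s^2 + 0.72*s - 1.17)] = (-1.4478*s^2 - 1.4098*s + 5.7933)/(0.1444*s^4 - 0.5472*s^3 + 1.4076*s^2 - 1.6848*s + 1.3689)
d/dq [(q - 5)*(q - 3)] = 2*q - 8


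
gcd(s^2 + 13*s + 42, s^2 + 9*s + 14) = s + 7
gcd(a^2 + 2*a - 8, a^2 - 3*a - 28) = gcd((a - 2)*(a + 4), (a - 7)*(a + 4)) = a + 4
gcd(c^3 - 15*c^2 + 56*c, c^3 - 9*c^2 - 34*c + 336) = c^2 - 15*c + 56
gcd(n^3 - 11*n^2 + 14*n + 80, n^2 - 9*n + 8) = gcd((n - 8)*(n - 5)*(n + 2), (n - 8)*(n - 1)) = n - 8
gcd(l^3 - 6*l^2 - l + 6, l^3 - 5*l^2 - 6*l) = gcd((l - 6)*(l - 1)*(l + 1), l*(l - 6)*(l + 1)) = l^2 - 5*l - 6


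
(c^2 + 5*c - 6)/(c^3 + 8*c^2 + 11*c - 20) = (c + 6)/(c^2 + 9*c + 20)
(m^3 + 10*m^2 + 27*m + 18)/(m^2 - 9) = (m^2 + 7*m + 6)/(m - 3)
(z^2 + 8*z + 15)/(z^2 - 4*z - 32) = (z^2 + 8*z + 15)/(z^2 - 4*z - 32)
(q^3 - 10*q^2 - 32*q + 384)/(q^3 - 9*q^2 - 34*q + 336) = (q - 8)/(q - 7)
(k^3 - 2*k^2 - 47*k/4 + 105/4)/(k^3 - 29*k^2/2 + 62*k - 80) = (2*k^2 + k - 21)/(2*(k^2 - 12*k + 32))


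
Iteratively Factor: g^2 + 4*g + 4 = (g + 2)*(g + 2)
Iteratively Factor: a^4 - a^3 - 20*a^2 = (a)*(a^3 - a^2 - 20*a) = a*(a + 4)*(a^2 - 5*a) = a*(a - 5)*(a + 4)*(a)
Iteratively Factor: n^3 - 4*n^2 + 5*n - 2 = (n - 1)*(n^2 - 3*n + 2) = (n - 2)*(n - 1)*(n - 1)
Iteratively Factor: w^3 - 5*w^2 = (w - 5)*(w^2) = w*(w - 5)*(w)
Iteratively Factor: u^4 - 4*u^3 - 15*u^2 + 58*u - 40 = (u - 5)*(u^3 + u^2 - 10*u + 8) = (u - 5)*(u - 1)*(u^2 + 2*u - 8) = (u - 5)*(u - 1)*(u + 4)*(u - 2)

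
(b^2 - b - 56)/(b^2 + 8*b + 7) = (b - 8)/(b + 1)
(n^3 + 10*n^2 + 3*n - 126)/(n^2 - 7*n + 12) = (n^2 + 13*n + 42)/(n - 4)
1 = 1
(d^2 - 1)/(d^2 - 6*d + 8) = (d^2 - 1)/(d^2 - 6*d + 8)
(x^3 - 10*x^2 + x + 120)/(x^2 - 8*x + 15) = (x^2 - 5*x - 24)/(x - 3)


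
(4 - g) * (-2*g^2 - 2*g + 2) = 2*g^3 - 6*g^2 - 10*g + 8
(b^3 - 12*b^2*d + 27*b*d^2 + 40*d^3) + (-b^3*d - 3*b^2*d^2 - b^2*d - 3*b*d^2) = -b^3*d + b^3 - 3*b^2*d^2 - 13*b^2*d + 24*b*d^2 + 40*d^3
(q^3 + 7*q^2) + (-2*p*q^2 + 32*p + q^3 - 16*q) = -2*p*q^2 + 32*p + 2*q^3 + 7*q^2 - 16*q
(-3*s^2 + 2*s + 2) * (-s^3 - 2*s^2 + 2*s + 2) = 3*s^5 + 4*s^4 - 12*s^3 - 6*s^2 + 8*s + 4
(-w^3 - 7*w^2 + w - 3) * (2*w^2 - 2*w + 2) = -2*w^5 - 12*w^4 + 14*w^3 - 22*w^2 + 8*w - 6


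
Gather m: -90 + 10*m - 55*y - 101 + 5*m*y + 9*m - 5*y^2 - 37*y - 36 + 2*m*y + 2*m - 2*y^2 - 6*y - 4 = m*(7*y + 21) - 7*y^2 - 98*y - 231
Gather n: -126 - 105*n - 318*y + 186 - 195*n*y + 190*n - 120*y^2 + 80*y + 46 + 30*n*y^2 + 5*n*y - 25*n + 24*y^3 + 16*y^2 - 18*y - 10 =n*(30*y^2 - 190*y + 60) + 24*y^3 - 104*y^2 - 256*y + 96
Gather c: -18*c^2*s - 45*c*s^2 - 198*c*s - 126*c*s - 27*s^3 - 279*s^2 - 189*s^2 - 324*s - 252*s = -18*c^2*s + c*(-45*s^2 - 324*s) - 27*s^3 - 468*s^2 - 576*s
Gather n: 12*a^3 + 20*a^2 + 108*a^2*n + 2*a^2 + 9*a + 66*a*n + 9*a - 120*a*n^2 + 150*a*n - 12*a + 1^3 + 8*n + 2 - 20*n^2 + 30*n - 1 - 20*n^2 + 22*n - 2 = 12*a^3 + 22*a^2 + 6*a + n^2*(-120*a - 40) + n*(108*a^2 + 216*a + 60)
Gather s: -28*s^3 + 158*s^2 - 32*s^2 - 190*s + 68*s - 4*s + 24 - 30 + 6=-28*s^3 + 126*s^2 - 126*s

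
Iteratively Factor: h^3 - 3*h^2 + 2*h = (h - 1)*(h^2 - 2*h) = h*(h - 1)*(h - 2)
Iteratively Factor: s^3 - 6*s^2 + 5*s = (s)*(s^2 - 6*s + 5) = s*(s - 5)*(s - 1)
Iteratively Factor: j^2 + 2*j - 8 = (j - 2)*(j + 4)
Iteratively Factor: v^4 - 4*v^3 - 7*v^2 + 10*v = (v - 5)*(v^3 + v^2 - 2*v) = (v - 5)*(v - 1)*(v^2 + 2*v) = (v - 5)*(v - 1)*(v + 2)*(v)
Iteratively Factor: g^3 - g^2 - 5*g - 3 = (g - 3)*(g^2 + 2*g + 1) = (g - 3)*(g + 1)*(g + 1)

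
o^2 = o^2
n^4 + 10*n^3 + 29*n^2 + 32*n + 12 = (n + 1)^2*(n + 2)*(n + 6)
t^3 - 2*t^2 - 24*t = t*(t - 6)*(t + 4)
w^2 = w^2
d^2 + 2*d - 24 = (d - 4)*(d + 6)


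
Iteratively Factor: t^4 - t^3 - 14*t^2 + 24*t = (t + 4)*(t^3 - 5*t^2 + 6*t) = (t - 2)*(t + 4)*(t^2 - 3*t) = (t - 3)*(t - 2)*(t + 4)*(t)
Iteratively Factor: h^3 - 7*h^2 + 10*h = (h - 2)*(h^2 - 5*h) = h*(h - 2)*(h - 5)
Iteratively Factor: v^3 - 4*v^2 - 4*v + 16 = (v + 2)*(v^2 - 6*v + 8) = (v - 2)*(v + 2)*(v - 4)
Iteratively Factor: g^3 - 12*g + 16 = (g + 4)*(g^2 - 4*g + 4) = (g - 2)*(g + 4)*(g - 2)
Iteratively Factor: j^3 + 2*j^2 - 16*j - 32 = (j + 4)*(j^2 - 2*j - 8) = (j - 4)*(j + 4)*(j + 2)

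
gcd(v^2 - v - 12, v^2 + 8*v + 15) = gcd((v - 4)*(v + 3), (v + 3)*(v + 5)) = v + 3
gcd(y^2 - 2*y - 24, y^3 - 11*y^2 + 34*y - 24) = y - 6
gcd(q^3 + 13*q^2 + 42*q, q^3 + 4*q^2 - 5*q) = q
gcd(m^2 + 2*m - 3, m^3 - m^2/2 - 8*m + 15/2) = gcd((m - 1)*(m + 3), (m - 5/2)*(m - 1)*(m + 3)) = m^2 + 2*m - 3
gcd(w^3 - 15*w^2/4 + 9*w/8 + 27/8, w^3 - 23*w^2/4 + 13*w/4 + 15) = w - 3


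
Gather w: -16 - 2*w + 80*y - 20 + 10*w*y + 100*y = w*(10*y - 2) + 180*y - 36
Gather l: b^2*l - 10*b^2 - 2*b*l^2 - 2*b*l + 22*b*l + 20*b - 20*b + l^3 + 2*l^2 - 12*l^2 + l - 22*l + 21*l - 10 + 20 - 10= -10*b^2 + l^3 + l^2*(-2*b - 10) + l*(b^2 + 20*b)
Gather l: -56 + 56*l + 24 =56*l - 32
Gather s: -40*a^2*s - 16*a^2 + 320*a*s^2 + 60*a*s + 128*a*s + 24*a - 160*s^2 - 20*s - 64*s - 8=-16*a^2 + 24*a + s^2*(320*a - 160) + s*(-40*a^2 + 188*a - 84) - 8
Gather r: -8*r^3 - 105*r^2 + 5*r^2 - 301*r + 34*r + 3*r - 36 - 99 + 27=-8*r^3 - 100*r^2 - 264*r - 108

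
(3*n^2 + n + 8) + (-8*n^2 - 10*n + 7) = -5*n^2 - 9*n + 15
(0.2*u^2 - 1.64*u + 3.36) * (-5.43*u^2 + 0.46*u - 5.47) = -1.086*u^4 + 8.9972*u^3 - 20.0932*u^2 + 10.5164*u - 18.3792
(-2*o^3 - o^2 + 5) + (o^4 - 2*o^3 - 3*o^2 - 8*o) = o^4 - 4*o^3 - 4*o^2 - 8*o + 5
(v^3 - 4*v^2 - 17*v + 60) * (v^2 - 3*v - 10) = v^5 - 7*v^4 - 15*v^3 + 151*v^2 - 10*v - 600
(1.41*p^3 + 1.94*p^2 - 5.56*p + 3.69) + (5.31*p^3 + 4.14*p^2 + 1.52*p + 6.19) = 6.72*p^3 + 6.08*p^2 - 4.04*p + 9.88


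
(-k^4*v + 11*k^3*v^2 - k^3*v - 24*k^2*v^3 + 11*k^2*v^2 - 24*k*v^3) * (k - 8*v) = -k^5*v + 19*k^4*v^2 - k^4*v - 112*k^3*v^3 + 19*k^3*v^2 + 192*k^2*v^4 - 112*k^2*v^3 + 192*k*v^4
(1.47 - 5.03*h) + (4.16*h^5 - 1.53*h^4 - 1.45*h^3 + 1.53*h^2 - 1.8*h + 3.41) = 4.16*h^5 - 1.53*h^4 - 1.45*h^3 + 1.53*h^2 - 6.83*h + 4.88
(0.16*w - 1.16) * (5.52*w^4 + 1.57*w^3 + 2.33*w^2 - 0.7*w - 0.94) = 0.8832*w^5 - 6.152*w^4 - 1.4484*w^3 - 2.8148*w^2 + 0.6616*w + 1.0904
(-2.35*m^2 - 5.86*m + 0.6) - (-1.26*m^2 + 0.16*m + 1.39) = -1.09*m^2 - 6.02*m - 0.79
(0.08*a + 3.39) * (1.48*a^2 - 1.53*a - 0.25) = 0.1184*a^3 + 4.8948*a^2 - 5.2067*a - 0.8475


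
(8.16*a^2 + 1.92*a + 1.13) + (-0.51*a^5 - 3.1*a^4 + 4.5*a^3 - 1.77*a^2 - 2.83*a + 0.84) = -0.51*a^5 - 3.1*a^4 + 4.5*a^3 + 6.39*a^2 - 0.91*a + 1.97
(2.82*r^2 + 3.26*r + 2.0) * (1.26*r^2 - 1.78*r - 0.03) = 3.5532*r^4 - 0.912*r^3 - 3.3674*r^2 - 3.6578*r - 0.06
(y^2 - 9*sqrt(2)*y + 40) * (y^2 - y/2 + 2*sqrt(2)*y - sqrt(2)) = y^4 - 7*sqrt(2)*y^3 - y^3/2 + 4*y^2 + 7*sqrt(2)*y^2/2 - 2*y + 80*sqrt(2)*y - 40*sqrt(2)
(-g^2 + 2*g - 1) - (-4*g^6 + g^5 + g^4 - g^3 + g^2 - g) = 4*g^6 - g^5 - g^4 + g^3 - 2*g^2 + 3*g - 1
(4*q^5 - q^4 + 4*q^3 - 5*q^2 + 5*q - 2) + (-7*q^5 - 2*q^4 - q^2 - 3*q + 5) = -3*q^5 - 3*q^4 + 4*q^3 - 6*q^2 + 2*q + 3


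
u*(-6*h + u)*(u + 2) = -6*h*u^2 - 12*h*u + u^3 + 2*u^2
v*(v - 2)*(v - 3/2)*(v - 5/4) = v^4 - 19*v^3/4 + 59*v^2/8 - 15*v/4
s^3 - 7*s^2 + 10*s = s*(s - 5)*(s - 2)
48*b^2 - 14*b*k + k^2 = (-8*b + k)*(-6*b + k)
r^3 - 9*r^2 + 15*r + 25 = (r - 5)^2*(r + 1)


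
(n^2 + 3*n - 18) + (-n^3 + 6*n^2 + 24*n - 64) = -n^3 + 7*n^2 + 27*n - 82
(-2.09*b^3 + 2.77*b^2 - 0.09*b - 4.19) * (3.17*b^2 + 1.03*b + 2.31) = -6.6253*b^5 + 6.6282*b^4 - 2.2601*b^3 - 6.9763*b^2 - 4.5236*b - 9.6789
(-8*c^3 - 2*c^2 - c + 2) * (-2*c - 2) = 16*c^4 + 20*c^3 + 6*c^2 - 2*c - 4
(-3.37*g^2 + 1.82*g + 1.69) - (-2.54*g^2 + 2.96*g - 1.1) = -0.83*g^2 - 1.14*g + 2.79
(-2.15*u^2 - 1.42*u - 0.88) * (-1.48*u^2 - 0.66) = 3.182*u^4 + 2.1016*u^3 + 2.7214*u^2 + 0.9372*u + 0.5808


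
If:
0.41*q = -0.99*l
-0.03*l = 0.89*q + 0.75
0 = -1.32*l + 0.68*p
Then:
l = 0.35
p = 0.69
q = -0.85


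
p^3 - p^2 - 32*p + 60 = (p - 5)*(p - 2)*(p + 6)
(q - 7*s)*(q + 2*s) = q^2 - 5*q*s - 14*s^2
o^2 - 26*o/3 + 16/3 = (o - 8)*(o - 2/3)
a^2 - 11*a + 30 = (a - 6)*(a - 5)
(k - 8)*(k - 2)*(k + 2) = k^3 - 8*k^2 - 4*k + 32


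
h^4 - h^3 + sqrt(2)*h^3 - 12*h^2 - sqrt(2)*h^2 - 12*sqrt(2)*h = h*(h - 4)*(h + 3)*(h + sqrt(2))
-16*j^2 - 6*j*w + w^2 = (-8*j + w)*(2*j + w)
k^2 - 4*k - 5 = (k - 5)*(k + 1)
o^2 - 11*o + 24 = (o - 8)*(o - 3)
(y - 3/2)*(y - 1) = y^2 - 5*y/2 + 3/2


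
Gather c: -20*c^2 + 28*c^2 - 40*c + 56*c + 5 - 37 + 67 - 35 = 8*c^2 + 16*c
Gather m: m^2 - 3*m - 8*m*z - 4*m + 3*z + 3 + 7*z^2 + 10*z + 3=m^2 + m*(-8*z - 7) + 7*z^2 + 13*z + 6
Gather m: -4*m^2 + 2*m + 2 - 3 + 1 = -4*m^2 + 2*m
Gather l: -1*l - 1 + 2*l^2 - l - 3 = 2*l^2 - 2*l - 4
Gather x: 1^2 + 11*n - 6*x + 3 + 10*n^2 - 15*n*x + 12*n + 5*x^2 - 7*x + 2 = 10*n^2 + 23*n + 5*x^2 + x*(-15*n - 13) + 6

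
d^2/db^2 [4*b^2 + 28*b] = 8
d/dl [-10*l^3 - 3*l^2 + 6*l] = -30*l^2 - 6*l + 6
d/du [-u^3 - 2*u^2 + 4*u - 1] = -3*u^2 - 4*u + 4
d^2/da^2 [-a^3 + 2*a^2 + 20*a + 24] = 4 - 6*a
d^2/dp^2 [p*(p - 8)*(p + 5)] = 6*p - 6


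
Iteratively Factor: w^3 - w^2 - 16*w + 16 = (w - 1)*(w^2 - 16) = (w - 1)*(w + 4)*(w - 4)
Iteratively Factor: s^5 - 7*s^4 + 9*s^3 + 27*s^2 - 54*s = (s - 3)*(s^4 - 4*s^3 - 3*s^2 + 18*s) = (s - 3)^2*(s^3 - s^2 - 6*s) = s*(s - 3)^2*(s^2 - s - 6) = s*(s - 3)^3*(s + 2)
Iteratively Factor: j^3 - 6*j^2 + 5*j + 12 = (j - 4)*(j^2 - 2*j - 3) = (j - 4)*(j - 3)*(j + 1)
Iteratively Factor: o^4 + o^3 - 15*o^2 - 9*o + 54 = (o + 3)*(o^3 - 2*o^2 - 9*o + 18) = (o + 3)^2*(o^2 - 5*o + 6) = (o - 3)*(o + 3)^2*(o - 2)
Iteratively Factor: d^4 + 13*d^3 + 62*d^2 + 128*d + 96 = (d + 2)*(d^3 + 11*d^2 + 40*d + 48) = (d + 2)*(d + 4)*(d^2 + 7*d + 12) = (d + 2)*(d + 4)^2*(d + 3)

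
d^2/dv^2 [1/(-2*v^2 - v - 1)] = 2*(4*v^2 + 2*v - (4*v + 1)^2 + 2)/(2*v^2 + v + 1)^3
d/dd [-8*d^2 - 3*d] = -16*d - 3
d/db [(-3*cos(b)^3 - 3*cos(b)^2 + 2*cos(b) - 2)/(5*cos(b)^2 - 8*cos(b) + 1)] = (15*cos(b)^4 - 48*cos(b)^3 - 5*cos(b)^2 - 14*cos(b) + 14)*sin(b)/(5*sin(b)^2 + 8*cos(b) - 6)^2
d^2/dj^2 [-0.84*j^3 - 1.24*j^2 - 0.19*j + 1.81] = -5.04*j - 2.48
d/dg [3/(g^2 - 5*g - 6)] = 3*(5 - 2*g)/(-g^2 + 5*g + 6)^2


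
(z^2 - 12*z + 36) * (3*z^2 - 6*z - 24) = 3*z^4 - 42*z^3 + 156*z^2 + 72*z - 864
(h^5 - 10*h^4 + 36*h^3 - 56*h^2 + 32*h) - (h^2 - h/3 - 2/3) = h^5 - 10*h^4 + 36*h^3 - 57*h^2 + 97*h/3 + 2/3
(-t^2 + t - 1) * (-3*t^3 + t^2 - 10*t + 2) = 3*t^5 - 4*t^4 + 14*t^3 - 13*t^2 + 12*t - 2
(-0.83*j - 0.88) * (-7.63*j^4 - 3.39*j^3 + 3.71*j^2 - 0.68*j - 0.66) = 6.3329*j^5 + 9.5281*j^4 - 0.0960999999999999*j^3 - 2.7004*j^2 + 1.1462*j + 0.5808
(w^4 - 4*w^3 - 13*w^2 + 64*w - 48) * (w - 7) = w^5 - 11*w^4 + 15*w^3 + 155*w^2 - 496*w + 336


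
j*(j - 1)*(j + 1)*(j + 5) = j^4 + 5*j^3 - j^2 - 5*j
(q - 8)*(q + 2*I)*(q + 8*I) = q^3 - 8*q^2 + 10*I*q^2 - 16*q - 80*I*q + 128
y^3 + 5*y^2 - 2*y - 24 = (y - 2)*(y + 3)*(y + 4)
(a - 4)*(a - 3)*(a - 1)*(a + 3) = a^4 - 5*a^3 - 5*a^2 + 45*a - 36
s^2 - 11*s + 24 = (s - 8)*(s - 3)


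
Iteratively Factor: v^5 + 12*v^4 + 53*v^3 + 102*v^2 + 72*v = (v + 3)*(v^4 + 9*v^3 + 26*v^2 + 24*v) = (v + 2)*(v + 3)*(v^3 + 7*v^2 + 12*v) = (v + 2)*(v + 3)^2*(v^2 + 4*v) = (v + 2)*(v + 3)^2*(v + 4)*(v)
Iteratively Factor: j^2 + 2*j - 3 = (j + 3)*(j - 1)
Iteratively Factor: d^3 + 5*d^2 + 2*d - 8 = (d - 1)*(d^2 + 6*d + 8) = (d - 1)*(d + 4)*(d + 2)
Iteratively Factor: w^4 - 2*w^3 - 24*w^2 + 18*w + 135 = (w - 3)*(w^3 + w^2 - 21*w - 45) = (w - 3)*(w + 3)*(w^2 - 2*w - 15) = (w - 3)*(w + 3)^2*(w - 5)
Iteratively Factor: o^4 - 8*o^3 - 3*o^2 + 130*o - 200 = (o - 5)*(o^3 - 3*o^2 - 18*o + 40) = (o - 5)*(o + 4)*(o^2 - 7*o + 10) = (o - 5)*(o - 2)*(o + 4)*(o - 5)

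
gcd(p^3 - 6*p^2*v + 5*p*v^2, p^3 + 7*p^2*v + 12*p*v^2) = p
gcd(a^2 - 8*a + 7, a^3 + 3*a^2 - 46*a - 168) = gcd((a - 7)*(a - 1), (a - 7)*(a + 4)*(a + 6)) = a - 7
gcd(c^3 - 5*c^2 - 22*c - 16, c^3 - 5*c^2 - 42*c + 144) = c - 8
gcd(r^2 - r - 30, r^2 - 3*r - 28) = 1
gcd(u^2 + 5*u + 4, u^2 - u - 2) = u + 1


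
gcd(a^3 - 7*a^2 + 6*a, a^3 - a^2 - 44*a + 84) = a - 6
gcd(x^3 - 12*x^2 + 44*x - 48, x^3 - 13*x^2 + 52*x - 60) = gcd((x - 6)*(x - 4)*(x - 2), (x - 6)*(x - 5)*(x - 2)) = x^2 - 8*x + 12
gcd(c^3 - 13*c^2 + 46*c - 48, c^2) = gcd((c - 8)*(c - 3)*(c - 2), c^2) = 1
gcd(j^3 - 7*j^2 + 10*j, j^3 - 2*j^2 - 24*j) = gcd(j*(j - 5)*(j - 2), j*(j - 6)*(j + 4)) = j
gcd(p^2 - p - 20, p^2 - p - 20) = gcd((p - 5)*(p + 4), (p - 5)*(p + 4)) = p^2 - p - 20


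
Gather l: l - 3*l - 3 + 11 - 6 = 2 - 2*l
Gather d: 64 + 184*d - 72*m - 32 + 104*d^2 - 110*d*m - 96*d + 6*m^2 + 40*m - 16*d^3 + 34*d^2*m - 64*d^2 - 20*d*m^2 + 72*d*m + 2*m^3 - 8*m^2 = -16*d^3 + d^2*(34*m + 40) + d*(-20*m^2 - 38*m + 88) + 2*m^3 - 2*m^2 - 32*m + 32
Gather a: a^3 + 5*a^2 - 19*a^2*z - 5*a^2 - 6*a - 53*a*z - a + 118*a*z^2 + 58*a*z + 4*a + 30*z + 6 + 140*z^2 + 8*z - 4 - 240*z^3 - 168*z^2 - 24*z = a^3 - 19*a^2*z + a*(118*z^2 + 5*z - 3) - 240*z^3 - 28*z^2 + 14*z + 2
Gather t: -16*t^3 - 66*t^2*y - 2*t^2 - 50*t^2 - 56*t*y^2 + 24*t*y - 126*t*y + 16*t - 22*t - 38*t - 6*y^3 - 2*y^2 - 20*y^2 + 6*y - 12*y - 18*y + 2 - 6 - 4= -16*t^3 + t^2*(-66*y - 52) + t*(-56*y^2 - 102*y - 44) - 6*y^3 - 22*y^2 - 24*y - 8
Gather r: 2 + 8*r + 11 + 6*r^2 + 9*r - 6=6*r^2 + 17*r + 7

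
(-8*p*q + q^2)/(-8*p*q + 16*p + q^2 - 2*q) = q/(q - 2)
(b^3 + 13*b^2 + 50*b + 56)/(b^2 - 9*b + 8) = (b^3 + 13*b^2 + 50*b + 56)/(b^2 - 9*b + 8)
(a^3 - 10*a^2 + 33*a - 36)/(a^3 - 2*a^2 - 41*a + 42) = (a^3 - 10*a^2 + 33*a - 36)/(a^3 - 2*a^2 - 41*a + 42)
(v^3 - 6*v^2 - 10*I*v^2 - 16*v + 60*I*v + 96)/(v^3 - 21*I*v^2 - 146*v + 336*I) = (v^2 - 2*v*(3 + I) + 12*I)/(v^2 - 13*I*v - 42)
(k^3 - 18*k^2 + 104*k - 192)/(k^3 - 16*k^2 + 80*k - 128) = (k - 6)/(k - 4)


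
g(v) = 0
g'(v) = 0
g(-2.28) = 0.00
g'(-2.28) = 0.00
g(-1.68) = 0.00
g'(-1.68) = 0.00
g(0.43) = 0.00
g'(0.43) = 0.00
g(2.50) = 0.00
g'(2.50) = 0.00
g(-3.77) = 0.00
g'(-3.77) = 0.00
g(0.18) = 0.00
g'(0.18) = 0.00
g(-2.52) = 0.00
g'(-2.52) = 0.00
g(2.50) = 0.00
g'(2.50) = 0.00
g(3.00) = 0.00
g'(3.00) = 0.00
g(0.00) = 0.00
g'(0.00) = 0.00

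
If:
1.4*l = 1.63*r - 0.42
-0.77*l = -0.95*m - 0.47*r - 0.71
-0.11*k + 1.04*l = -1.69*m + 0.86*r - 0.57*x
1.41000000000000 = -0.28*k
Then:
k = -5.04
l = 1.20266836286285 - 0.598103729724565*x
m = -0.230628180186334*x - 0.411098947713654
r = 1.29063540368588 - 0.513708724916804*x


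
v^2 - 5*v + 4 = (v - 4)*(v - 1)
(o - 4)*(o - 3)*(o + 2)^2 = o^4 - 3*o^3 - 12*o^2 + 20*o + 48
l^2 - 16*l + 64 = (l - 8)^2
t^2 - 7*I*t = t*(t - 7*I)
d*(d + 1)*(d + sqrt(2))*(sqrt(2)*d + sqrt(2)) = sqrt(2)*d^4 + 2*d^3 + 2*sqrt(2)*d^3 + sqrt(2)*d^2 + 4*d^2 + 2*d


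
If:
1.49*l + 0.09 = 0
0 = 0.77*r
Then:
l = -0.06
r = 0.00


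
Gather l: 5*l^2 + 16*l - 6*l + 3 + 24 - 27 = 5*l^2 + 10*l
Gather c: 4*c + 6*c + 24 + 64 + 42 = 10*c + 130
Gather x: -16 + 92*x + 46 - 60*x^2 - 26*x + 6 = -60*x^2 + 66*x + 36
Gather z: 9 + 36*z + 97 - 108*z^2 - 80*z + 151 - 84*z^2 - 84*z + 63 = -192*z^2 - 128*z + 320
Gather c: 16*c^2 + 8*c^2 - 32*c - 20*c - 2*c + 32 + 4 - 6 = 24*c^2 - 54*c + 30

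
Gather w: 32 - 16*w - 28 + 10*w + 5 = 9 - 6*w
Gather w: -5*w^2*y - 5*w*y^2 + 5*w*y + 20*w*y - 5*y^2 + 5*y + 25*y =-5*w^2*y + w*(-5*y^2 + 25*y) - 5*y^2 + 30*y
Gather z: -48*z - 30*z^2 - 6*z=-30*z^2 - 54*z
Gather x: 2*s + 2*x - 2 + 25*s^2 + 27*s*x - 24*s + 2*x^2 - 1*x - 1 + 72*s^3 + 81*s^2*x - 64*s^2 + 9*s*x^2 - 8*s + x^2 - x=72*s^3 - 39*s^2 - 30*s + x^2*(9*s + 3) + x*(81*s^2 + 27*s) - 3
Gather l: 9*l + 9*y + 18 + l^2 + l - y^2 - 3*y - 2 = l^2 + 10*l - y^2 + 6*y + 16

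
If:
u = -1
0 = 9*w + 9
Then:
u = -1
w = -1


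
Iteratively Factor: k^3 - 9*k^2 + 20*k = (k)*(k^2 - 9*k + 20) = k*(k - 4)*(k - 5)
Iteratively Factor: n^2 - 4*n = (n)*(n - 4)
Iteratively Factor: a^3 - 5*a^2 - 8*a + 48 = (a + 3)*(a^2 - 8*a + 16) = (a - 4)*(a + 3)*(a - 4)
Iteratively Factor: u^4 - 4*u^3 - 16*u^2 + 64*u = (u - 4)*(u^3 - 16*u) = u*(u - 4)*(u^2 - 16) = u*(u - 4)^2*(u + 4)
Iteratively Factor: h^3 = (h)*(h^2) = h^2*(h)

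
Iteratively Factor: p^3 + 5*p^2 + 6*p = (p)*(p^2 + 5*p + 6) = p*(p + 3)*(p + 2)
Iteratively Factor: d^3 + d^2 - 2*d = (d)*(d^2 + d - 2) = d*(d - 1)*(d + 2)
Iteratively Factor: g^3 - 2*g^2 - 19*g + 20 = (g - 5)*(g^2 + 3*g - 4) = (g - 5)*(g - 1)*(g + 4)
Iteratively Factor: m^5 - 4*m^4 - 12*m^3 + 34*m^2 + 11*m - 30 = (m - 1)*(m^4 - 3*m^3 - 15*m^2 + 19*m + 30) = (m - 5)*(m - 1)*(m^3 + 2*m^2 - 5*m - 6) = (m - 5)*(m - 2)*(m - 1)*(m^2 + 4*m + 3) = (m - 5)*(m - 2)*(m - 1)*(m + 1)*(m + 3)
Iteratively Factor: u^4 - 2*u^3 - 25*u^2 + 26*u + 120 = (u - 5)*(u^3 + 3*u^2 - 10*u - 24) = (u - 5)*(u - 3)*(u^2 + 6*u + 8) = (u - 5)*(u - 3)*(u + 2)*(u + 4)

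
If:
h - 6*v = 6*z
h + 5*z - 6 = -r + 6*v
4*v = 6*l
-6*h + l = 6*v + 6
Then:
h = 24*z/31 - 27/31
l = -18*z/31 - 3/31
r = 6 - 11*z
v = -27*z/31 - 9/62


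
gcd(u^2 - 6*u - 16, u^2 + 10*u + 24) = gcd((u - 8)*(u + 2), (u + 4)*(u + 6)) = 1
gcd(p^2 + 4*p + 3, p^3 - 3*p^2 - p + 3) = p + 1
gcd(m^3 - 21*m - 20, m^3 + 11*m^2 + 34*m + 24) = m^2 + 5*m + 4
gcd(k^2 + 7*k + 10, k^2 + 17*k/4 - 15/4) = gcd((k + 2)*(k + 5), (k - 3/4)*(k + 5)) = k + 5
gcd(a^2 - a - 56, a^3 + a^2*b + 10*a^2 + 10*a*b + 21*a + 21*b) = a + 7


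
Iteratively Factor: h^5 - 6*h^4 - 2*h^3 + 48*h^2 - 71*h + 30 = (h + 3)*(h^4 - 9*h^3 + 25*h^2 - 27*h + 10) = (h - 1)*(h + 3)*(h^3 - 8*h^2 + 17*h - 10) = (h - 2)*(h - 1)*(h + 3)*(h^2 - 6*h + 5) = (h - 5)*(h - 2)*(h - 1)*(h + 3)*(h - 1)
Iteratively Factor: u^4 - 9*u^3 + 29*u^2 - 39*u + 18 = (u - 1)*(u^3 - 8*u^2 + 21*u - 18) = (u - 3)*(u - 1)*(u^2 - 5*u + 6) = (u - 3)^2*(u - 1)*(u - 2)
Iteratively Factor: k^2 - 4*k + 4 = (k - 2)*(k - 2)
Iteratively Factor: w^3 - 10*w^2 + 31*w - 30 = (w - 2)*(w^2 - 8*w + 15) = (w - 5)*(w - 2)*(w - 3)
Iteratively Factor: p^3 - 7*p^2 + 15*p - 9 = (p - 1)*(p^2 - 6*p + 9) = (p - 3)*(p - 1)*(p - 3)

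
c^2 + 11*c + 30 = (c + 5)*(c + 6)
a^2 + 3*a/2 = a*(a + 3/2)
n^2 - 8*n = n*(n - 8)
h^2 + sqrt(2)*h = h*(h + sqrt(2))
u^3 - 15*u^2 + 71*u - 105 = (u - 7)*(u - 5)*(u - 3)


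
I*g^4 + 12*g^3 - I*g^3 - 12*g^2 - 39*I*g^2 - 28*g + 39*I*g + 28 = (g - 7*I)*(g - 4*I)*(g - I)*(I*g - I)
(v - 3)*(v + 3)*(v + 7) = v^3 + 7*v^2 - 9*v - 63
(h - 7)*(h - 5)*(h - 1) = h^3 - 13*h^2 + 47*h - 35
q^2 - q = q*(q - 1)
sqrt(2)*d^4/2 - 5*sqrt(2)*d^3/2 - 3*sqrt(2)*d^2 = d^2*(d - 6)*(sqrt(2)*d/2 + sqrt(2)/2)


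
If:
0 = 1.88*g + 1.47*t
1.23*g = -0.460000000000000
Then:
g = -0.37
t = 0.48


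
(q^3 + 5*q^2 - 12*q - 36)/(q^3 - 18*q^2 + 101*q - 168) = (q^2 + 8*q + 12)/(q^2 - 15*q + 56)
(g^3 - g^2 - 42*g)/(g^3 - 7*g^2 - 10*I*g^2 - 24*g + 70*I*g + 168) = g*(g + 6)/(g^2 - 10*I*g - 24)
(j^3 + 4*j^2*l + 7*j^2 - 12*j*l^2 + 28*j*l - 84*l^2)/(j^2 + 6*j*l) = j - 2*l + 7 - 14*l/j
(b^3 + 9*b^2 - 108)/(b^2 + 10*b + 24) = (b^2 + 3*b - 18)/(b + 4)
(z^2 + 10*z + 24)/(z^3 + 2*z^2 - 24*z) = (z + 4)/(z*(z - 4))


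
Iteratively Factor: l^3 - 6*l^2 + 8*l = (l - 2)*(l^2 - 4*l) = l*(l - 2)*(l - 4)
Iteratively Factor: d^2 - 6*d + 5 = (d - 5)*(d - 1)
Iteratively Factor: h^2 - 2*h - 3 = (h - 3)*(h + 1)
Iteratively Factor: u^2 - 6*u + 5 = (u - 5)*(u - 1)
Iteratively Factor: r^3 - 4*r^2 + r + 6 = (r - 2)*(r^2 - 2*r - 3) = (r - 3)*(r - 2)*(r + 1)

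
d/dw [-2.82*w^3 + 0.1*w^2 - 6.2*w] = -8.46*w^2 + 0.2*w - 6.2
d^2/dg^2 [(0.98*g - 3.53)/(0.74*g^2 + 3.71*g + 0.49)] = ((0.98*g - 3.53)*(1.48*g + 3.71)*(2.96*g + 7.42) - (4.3512*g + 2.0472)*(0.74*g^2 + 3.71*g + 0.49))/(0.74*g^2 + 3.71*g + 0.49)^3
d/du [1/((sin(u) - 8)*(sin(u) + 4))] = 2*(2 - sin(u))*cos(u)/((sin(u) - 8)^2*(sin(u) + 4)^2)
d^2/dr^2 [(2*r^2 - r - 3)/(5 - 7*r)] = 264/(343*r^3 - 735*r^2 + 525*r - 125)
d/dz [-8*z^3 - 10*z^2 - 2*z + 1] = -24*z^2 - 20*z - 2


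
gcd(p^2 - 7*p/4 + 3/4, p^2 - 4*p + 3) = p - 1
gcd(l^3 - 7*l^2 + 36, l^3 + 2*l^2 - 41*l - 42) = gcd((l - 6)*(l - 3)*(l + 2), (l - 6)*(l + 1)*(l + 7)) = l - 6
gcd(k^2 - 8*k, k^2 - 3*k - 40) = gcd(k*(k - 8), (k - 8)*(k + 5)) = k - 8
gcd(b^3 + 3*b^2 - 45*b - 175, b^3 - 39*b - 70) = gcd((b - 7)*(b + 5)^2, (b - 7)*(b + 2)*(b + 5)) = b^2 - 2*b - 35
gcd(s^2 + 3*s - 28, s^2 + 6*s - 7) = s + 7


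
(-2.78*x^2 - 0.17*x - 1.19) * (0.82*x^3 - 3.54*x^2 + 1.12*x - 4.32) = -2.2796*x^5 + 9.7018*x^4 - 3.4876*x^3 + 16.0318*x^2 - 0.5984*x + 5.1408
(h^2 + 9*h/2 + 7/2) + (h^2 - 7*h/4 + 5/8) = 2*h^2 + 11*h/4 + 33/8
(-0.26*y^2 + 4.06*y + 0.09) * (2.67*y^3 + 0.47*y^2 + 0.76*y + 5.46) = -0.6942*y^5 + 10.718*y^4 + 1.9509*y^3 + 1.7083*y^2 + 22.236*y + 0.4914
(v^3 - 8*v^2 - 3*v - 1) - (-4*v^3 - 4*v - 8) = 5*v^3 - 8*v^2 + v + 7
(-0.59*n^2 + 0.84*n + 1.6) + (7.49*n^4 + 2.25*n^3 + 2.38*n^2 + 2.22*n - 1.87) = 7.49*n^4 + 2.25*n^3 + 1.79*n^2 + 3.06*n - 0.27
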